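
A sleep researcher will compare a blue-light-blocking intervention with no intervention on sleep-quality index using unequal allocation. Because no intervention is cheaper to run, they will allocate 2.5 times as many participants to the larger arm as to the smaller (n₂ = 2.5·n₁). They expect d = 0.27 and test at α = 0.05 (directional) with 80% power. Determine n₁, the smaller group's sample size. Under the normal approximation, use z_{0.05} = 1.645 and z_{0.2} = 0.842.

With allocation ratio k = n₂/n₁ = 2.5, Var(x̄₁−x̄₂) = σ²(1/n₁ + 1/(k·n₁)) = σ²·(k+1)/(k·n₁).
So n₁ = (1 + 1/k)·((z_{α} + z_β)/d)² = 1.400 × (2.487/0.27)².
n₁ = 1.400 × 84.84 = 118.8.
Round up: n₁ = 119, giving n₂ = ⌈2.5 × 119⌉ = ⌈297.5⌉ = 298.

n₁ = 119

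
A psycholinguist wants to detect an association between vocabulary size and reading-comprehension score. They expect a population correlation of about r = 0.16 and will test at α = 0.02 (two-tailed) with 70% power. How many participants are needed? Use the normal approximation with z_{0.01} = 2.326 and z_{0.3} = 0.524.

n = 315

Fisher's z: C = ½·ln((1+r)/(1−r)) = ½·ln(1.3810) = 0.1614.
n = ((z_{α/2} + z_β)/C)² + 3.
(2.326 + 0.524) / 0.1614 = 2.850 / 0.1614 = 17.658.
n = 17.658² + 3 = 311.80 + 3 = 314.8.
Round up.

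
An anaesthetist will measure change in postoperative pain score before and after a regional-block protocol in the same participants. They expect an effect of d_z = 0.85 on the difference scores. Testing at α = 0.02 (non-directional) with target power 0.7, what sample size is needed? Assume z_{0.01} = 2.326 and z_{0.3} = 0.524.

n = 12 pairs

For a paired (one-sample on differences) test: n = ((z_{α/2} + z_β) / d)².
z_{α/2} + z_β = 2.326 + 0.524 = 2.850.
n = (2.850 / 0.85)² = 3.353² = 11.24.
Round up.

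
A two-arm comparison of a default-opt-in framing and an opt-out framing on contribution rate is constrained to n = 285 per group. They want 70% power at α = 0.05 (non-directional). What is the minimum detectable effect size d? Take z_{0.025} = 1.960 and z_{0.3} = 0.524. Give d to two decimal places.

For two independent groups of n = 285 each: d_min = (z_{α/2} + z_β)·√(2/n).
z-sum = 1.960 + 0.524 = 2.484.
d_min = 2.484 × √(2/285) = 2.484 × 0.0838 = 0.208.

d_min ≈ 0.21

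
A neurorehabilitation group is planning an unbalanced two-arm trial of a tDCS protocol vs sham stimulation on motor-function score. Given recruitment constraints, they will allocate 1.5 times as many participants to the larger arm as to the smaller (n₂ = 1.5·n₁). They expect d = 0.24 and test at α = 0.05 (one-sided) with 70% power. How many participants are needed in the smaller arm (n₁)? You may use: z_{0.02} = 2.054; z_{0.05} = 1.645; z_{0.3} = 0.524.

With allocation ratio k = n₂/n₁ = 1.5, Var(x̄₁−x̄₂) = σ²(1/n₁ + 1/(k·n₁)) = σ²·(k+1)/(k·n₁).
So n₁ = (1 + 1/k)·((z_{α} + z_β)/d)² = 1.667 × (2.169/0.24)².
n₁ = 1.667 × 81.68 = 136.1.
Round up: n₁ = 137, giving n₂ = ⌈1.5 × 137⌉ = ⌈205.5⌉ = 206.

n₁ = 137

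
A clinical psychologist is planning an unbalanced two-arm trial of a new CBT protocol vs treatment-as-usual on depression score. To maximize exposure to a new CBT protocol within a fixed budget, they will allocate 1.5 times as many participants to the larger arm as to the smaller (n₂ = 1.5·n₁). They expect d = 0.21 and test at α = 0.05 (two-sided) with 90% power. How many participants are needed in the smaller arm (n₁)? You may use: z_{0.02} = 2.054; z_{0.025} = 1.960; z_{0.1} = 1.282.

n₁ = 398

With allocation ratio k = n₂/n₁ = 1.5, Var(x̄₁−x̄₂) = σ²(1/n₁ + 1/(k·n₁)) = σ²·(k+1)/(k·n₁).
So n₁ = (1 + 1/k)·((z_{α/2} + z_β)/d)² = 1.667 × (3.242/0.21)².
n₁ = 1.667 × 238.33 = 397.2.
Round up: n₁ = 398, giving n₂ = 1.5 × 398 = 597.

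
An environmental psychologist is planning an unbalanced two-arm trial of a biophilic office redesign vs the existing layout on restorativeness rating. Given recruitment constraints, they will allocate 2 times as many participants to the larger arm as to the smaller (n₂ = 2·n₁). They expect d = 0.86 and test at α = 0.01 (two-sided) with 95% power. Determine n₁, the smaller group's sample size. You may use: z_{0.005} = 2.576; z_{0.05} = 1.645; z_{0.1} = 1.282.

n₁ = 37

With allocation ratio k = n₂/n₁ = 2, Var(x̄₁−x̄₂) = σ²(1/n₁ + 1/(k·n₁)) = σ²·(k+1)/(k·n₁).
So n₁ = (1 + 1/k)·((z_{α/2} + z_β)/d)² = 1.500 × (4.221/0.86)².
n₁ = 1.500 × 24.09 = 36.1.
Round up: n₁ = 37, giving n₂ = 2 × 37 = 74.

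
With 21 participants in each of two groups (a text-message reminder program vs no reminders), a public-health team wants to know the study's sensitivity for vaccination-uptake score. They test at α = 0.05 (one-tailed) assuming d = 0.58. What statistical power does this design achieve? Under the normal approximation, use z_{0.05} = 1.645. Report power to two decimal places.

For two equal groups, power = Φ(d·√(n/2) − z_{α}).
d·√(n/2) = 0.58 × √(21/2) = 0.58 × 3.240 = 1.879.
z_β = 1.879 − 1.645 = 0.234.
Power = Φ(0.234) = 0.593.

power ≈ 0.59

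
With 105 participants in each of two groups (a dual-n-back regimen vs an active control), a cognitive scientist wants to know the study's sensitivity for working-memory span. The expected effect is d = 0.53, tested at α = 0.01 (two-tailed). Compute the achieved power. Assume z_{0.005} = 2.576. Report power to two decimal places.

power ≈ 0.90

For two equal groups, power = Φ(d·√(n/2) − z_{α/2}).
d·√(n/2) = 0.53 × √(105/2) = 0.53 × 7.246 = 3.840.
z_β = 3.840 − 2.576 = 1.264.
Power = Φ(1.264) = 0.897.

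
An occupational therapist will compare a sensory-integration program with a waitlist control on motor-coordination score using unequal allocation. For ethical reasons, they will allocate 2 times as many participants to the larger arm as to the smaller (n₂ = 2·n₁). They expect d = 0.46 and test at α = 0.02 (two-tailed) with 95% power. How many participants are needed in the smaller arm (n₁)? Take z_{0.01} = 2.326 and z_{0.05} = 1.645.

With allocation ratio k = n₂/n₁ = 2, Var(x̄₁−x̄₂) = σ²(1/n₁ + 1/(k·n₁)) = σ²·(k+1)/(k·n₁).
So n₁ = (1 + 1/k)·((z_{α/2} + z_β)/d)² = 1.500 × (3.971/0.46)².
n₁ = 1.500 × 74.52 = 111.8.
Round up: n₁ = 112, giving n₂ = 2 × 112 = 224.

n₁ = 112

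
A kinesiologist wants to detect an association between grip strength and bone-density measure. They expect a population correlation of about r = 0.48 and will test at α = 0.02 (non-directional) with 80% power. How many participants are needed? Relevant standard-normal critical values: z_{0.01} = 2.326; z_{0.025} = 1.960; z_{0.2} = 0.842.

Fisher's z: C = ½·ln((1+r)/(1−r)) = ½·ln(2.8462) = 0.5230.
n = ((z_{α/2} + z_β)/C)² + 3.
(2.326 + 0.842) / 0.5230 = 3.168 / 0.5230 = 6.057.
n = 6.057² + 3 = 36.69 + 3 = 39.7.
Round up.

n = 40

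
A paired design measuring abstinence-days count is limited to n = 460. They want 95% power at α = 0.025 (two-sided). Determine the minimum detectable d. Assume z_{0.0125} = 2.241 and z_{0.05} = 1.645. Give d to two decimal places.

d_min ≈ 0.18

For a single sample (or paired design) of n = 460: d_min = (z_{α/2} + z_β)/√n.
z-sum = 2.241 + 1.645 = 3.886.
d_min = 3.886 / √460 = 3.886 / 21.448 = 0.181.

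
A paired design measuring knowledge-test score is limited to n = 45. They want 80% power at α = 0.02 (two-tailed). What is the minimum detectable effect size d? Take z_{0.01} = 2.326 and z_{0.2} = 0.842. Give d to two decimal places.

d_min ≈ 0.47

For a single sample (or paired design) of n = 45: d_min = (z_{α/2} + z_β)/√n.
z-sum = 2.326 + 0.842 = 3.168.
d_min = 3.168 / √45 = 3.168 / 6.708 = 0.472.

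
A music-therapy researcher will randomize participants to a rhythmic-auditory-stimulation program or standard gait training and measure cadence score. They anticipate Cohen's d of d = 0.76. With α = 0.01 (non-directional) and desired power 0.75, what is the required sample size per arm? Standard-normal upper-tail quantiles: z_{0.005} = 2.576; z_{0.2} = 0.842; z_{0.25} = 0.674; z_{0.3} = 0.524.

n = 37 per group

For two independent groups with equal n: n = 2·((z_{α/2} + z_β) / d)².
z_{α/2} + z_β = 2.576 + 0.674 = 3.250.
n = 2 × (3.250 / 0.76)² = 2 × 4.276² = 2 × 18.29 = 36.6.
Round up to the next whole participant.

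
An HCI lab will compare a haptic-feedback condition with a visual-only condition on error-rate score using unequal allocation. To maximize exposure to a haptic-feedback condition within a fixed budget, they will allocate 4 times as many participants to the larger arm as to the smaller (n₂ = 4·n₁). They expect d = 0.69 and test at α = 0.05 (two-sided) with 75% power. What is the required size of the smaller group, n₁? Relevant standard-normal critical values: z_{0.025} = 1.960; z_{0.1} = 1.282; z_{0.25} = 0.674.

With allocation ratio k = n₂/n₁ = 4, Var(x̄₁−x̄₂) = σ²(1/n₁ + 1/(k·n₁)) = σ²·(k+1)/(k·n₁).
So n₁ = (1 + 1/k)·((z_{α/2} + z_β)/d)² = 1.250 × (2.634/0.69)².
n₁ = 1.250 × 14.57 = 18.2.
Round up: n₁ = 19, giving n₂ = 4 × 19 = 76.

n₁ = 19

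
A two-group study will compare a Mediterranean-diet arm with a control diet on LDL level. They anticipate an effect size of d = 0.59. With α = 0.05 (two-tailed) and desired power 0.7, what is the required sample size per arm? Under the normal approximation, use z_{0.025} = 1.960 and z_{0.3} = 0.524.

n = 36 per group

For two independent groups with equal n: n = 2·((z_{α/2} + z_β) / d)².
z_{α/2} + z_β = 1.960 + 0.524 = 2.484.
n = 2 × (2.484 / 0.59)² = 2 × 4.210² = 2 × 17.73 = 35.5.
Round up to the next whole participant.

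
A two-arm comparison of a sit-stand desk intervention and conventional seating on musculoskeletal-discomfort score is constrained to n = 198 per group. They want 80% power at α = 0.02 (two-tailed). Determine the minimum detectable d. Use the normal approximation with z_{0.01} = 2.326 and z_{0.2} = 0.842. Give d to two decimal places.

d_min ≈ 0.32

For two independent groups of n = 198 each: d_min = (z_{α/2} + z_β)·√(2/n).
z-sum = 2.326 + 0.842 = 3.168.
d_min = 3.168 × √(2/198) = 3.168 × 0.1005 = 0.318.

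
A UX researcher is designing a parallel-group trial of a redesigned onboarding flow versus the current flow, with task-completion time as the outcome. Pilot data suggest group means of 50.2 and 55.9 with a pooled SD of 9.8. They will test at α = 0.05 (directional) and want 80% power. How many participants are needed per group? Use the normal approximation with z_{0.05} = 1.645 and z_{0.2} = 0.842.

n = 37 per group

Cohen's d = |M₁ − M₂| / SD_pooled = |50.2 − 55.9| / 9.8 = 5.7 / 9.8 = 0.582.
For two independent groups with equal n: n = 2·((z_{α} + z_β) / d)².
z_{α} + z_β = 1.645 + 0.842 = 2.487.
n = 2 × (2.487 / 0.582)² = 2 × 4.273² = 2 × 18.26 = 36.5.
Round up to the next whole participant.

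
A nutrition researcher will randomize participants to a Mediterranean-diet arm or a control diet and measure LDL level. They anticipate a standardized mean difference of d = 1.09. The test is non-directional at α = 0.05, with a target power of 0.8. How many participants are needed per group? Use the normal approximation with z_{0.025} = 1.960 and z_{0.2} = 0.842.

For two independent groups with equal n: n = 2·((z_{α/2} + z_β) / d)².
z_{α/2} + z_β = 1.960 + 0.842 = 2.802.
n = 2 × (2.802 / 1.09)² = 2 × 2.571² = 2 × 6.61 = 13.2.
Round up to the next whole participant.

n = 14 per group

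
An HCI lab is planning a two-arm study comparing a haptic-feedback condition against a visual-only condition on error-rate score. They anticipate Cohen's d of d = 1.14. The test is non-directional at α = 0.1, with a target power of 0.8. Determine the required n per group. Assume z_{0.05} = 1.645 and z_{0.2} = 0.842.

n = 10 per group

For two independent groups with equal n: n = 2·((z_{α/2} + z_β) / d)².
z_{α/2} + z_β = 1.645 + 0.842 = 2.487.
n = 2 × (2.487 / 1.14)² = 2 × 2.182² = 2 × 4.76 = 9.5.
Round up to the next whole participant.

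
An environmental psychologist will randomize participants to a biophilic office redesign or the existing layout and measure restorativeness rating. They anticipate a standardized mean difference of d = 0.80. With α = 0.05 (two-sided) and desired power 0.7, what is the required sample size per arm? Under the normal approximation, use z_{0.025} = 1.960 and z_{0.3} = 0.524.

For two independent groups with equal n: n = 2·((z_{α/2} + z_β) / d)².
z_{α/2} + z_β = 1.960 + 0.524 = 2.484.
n = 2 × (2.484 / 0.80)² = 2 × 3.105² = 2 × 9.64 = 19.3.
Round up to the next whole participant.

n = 20 per group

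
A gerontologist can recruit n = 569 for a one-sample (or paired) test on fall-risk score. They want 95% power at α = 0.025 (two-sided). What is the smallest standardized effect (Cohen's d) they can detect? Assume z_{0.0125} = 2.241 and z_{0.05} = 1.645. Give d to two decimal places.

For a single sample (or paired design) of n = 569: d_min = (z_{α/2} + z_β)/√n.
z-sum = 2.241 + 1.645 = 3.886.
d_min = 3.886 / √569 = 3.886 / 23.854 = 0.163.

d_min ≈ 0.16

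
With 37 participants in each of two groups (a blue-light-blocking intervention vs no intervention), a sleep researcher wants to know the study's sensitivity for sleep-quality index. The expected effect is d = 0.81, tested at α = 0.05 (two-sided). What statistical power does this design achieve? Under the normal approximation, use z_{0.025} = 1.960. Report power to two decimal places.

For two equal groups, power = Φ(d·√(n/2) − z_{α/2}).
d·√(n/2) = 0.81 × √(37/2) = 0.81 × 4.301 = 3.484.
z_β = 3.484 − 1.960 = 1.524.
Power = Φ(1.524) = 0.936.

power ≈ 0.94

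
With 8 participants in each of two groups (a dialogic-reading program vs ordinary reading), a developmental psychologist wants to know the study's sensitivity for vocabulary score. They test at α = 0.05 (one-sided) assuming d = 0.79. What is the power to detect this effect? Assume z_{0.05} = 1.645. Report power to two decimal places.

power ≈ 0.47

For two equal groups, power = Φ(d·√(n/2) − z_{α}).
d·√(n/2) = 0.79 × √(8/2) = 0.79 × 2.000 = 1.580.
z_β = 1.580 − 1.645 = -0.065.
Power = Φ(-0.065) = 0.474.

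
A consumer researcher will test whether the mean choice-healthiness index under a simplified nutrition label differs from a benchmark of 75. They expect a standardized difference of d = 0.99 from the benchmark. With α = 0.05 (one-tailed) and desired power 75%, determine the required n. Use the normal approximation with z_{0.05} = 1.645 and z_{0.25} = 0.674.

n = 6

For a one-sample test: n = ((z_{α} + z_β) / d)².
z_{α} + z_β = 1.645 + 0.674 = 2.319.
n = (2.319 / 0.99)² = 2.342² = 5.49.
Round up.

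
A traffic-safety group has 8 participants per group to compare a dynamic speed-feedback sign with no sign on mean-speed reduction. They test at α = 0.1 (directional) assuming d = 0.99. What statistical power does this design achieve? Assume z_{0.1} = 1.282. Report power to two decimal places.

power ≈ 0.76

For two equal groups, power = Φ(d·√(n/2) − z_{α}).
d·√(n/2) = 0.99 × √(8/2) = 0.99 × 2.000 = 1.980.
z_β = 1.980 − 1.282 = 0.698.
Power = Φ(0.698) = 0.757.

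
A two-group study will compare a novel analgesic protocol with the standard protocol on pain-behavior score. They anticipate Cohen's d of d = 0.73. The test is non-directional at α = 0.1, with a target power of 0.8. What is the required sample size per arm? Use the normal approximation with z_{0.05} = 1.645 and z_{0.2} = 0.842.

n = 24 per group

For two independent groups with equal n: n = 2·((z_{α/2} + z_β) / d)².
z_{α/2} + z_β = 1.645 + 0.842 = 2.487.
n = 2 × (2.487 / 0.73)² = 2 × 3.407² = 2 × 11.61 = 23.2.
Round up to the next whole participant.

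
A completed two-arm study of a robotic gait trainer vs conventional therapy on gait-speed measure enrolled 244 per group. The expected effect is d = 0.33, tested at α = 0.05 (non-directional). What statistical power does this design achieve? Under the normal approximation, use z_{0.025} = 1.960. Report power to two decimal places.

For two equal groups, power = Φ(d·√(n/2) − z_{α/2}).
d·√(n/2) = 0.33 × √(244/2) = 0.33 × 11.045 = 3.645.
z_β = 3.645 − 1.960 = 1.685.
Power = Φ(1.685) = 0.954.

power ≈ 0.95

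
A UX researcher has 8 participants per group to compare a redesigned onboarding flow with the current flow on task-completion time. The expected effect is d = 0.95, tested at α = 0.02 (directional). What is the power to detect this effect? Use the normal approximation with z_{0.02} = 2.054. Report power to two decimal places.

For two equal groups, power = Φ(d·√(n/2) − z_{α}).
d·√(n/2) = 0.95 × √(8/2) = 0.95 × 2.000 = 1.900.
z_β = 1.900 − 2.054 = -0.154.
Power = Φ(-0.154) = 0.439.

power ≈ 0.44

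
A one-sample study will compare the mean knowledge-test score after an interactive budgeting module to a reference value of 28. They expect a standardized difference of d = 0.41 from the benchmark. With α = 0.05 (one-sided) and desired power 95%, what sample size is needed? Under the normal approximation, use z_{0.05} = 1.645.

For a one-sample test: n = ((z_{α} + z_β) / d)².
z_{α} + z_β = 1.645 + 1.645 = 3.290.
n = (3.290 / 0.41)² = 8.024² = 64.39.
Round up.

n = 65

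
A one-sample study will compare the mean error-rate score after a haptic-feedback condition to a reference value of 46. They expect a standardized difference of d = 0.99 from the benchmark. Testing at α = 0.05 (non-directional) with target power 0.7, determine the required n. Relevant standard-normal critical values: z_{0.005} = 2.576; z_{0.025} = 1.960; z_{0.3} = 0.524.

n = 7

For a one-sample test: n = ((z_{α/2} + z_β) / d)².
z_{α/2} + z_β = 1.960 + 0.524 = 2.484.
n = (2.484 / 0.99)² = 2.509² = 6.30.
Round up.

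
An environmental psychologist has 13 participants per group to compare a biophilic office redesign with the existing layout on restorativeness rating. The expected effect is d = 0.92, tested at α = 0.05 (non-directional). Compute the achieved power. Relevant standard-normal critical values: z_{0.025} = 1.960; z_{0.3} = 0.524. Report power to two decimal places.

power ≈ 0.65

For two equal groups, power = Φ(d·√(n/2) − z_{α/2}).
d·√(n/2) = 0.92 × √(13/2) = 0.92 × 2.550 = 2.346.
z_β = 2.346 − 1.960 = 0.386.
Power = Φ(0.386) = 0.650.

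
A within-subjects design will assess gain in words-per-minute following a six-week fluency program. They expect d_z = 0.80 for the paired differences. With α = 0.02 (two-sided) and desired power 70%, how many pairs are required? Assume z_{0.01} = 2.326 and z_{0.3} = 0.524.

For a paired (one-sample on differences) test: n = ((z_{α/2} + z_β) / d)².
z_{α/2} + z_β = 2.326 + 0.524 = 2.850.
n = (2.850 / 0.80)² = 3.562² = 12.69.
Round up.

n = 13 pairs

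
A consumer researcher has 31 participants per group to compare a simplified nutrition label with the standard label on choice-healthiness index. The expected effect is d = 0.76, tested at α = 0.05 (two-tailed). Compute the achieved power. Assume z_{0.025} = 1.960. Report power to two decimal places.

power ≈ 0.85

For two equal groups, power = Φ(d·√(n/2) − z_{α/2}).
d·√(n/2) = 0.76 × √(31/2) = 0.76 × 3.937 = 2.992.
z_β = 2.992 − 1.960 = 1.032.
Power = Φ(1.032) = 0.849.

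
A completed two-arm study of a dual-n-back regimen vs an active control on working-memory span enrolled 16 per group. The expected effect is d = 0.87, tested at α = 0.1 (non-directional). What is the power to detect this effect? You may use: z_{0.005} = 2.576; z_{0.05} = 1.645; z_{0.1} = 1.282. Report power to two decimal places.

For two equal groups, power = Φ(d·√(n/2) − z_{α/2}).
d·√(n/2) = 0.87 × √(16/2) = 0.87 × 2.828 = 2.461.
z_β = 2.461 − 1.645 = 0.816.
Power = Φ(0.816) = 0.793.

power ≈ 0.79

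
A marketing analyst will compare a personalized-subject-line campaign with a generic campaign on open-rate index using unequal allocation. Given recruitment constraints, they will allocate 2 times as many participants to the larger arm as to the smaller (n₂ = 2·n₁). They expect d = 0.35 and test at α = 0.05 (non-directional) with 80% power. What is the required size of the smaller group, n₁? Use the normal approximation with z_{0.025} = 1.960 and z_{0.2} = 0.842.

With allocation ratio k = n₂/n₁ = 2, Var(x̄₁−x̄₂) = σ²(1/n₁ + 1/(k·n₁)) = σ²·(k+1)/(k·n₁).
So n₁ = (1 + 1/k)·((z_{α/2} + z_β)/d)² = 1.500 × (2.802/0.35)².
n₁ = 1.500 × 64.09 = 96.1.
Round up: n₁ = 97, giving n₂ = 2 × 97 = 194.

n₁ = 97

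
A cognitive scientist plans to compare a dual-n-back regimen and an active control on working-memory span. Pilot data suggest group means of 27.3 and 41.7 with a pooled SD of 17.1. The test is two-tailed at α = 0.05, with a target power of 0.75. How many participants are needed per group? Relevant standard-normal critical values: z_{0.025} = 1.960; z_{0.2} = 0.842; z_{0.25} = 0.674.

n = 20 per group

Cohen's d = |M₁ − M₂| / SD_pooled = |27.3 − 41.7| / 17.1 = 14.4 / 17.1 = 0.842.
For two independent groups with equal n: n = 2·((z_{α/2} + z_β) / d)².
z_{α/2} + z_β = 1.960 + 0.674 = 2.634.
n = 2 × (2.634 / 0.842)² = 2 × 3.128² = 2 × 9.79 = 19.6.
Round up to the next whole participant.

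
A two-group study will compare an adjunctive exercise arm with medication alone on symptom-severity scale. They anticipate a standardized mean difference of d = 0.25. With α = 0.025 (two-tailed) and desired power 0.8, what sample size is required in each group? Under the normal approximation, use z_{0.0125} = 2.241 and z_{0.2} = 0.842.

n = 305 per group

For two independent groups with equal n: n = 2·((z_{α/2} + z_β) / d)².
z_{α/2} + z_β = 2.241 + 0.842 = 3.083.
n = 2 × (3.083 / 0.25)² = 2 × 12.332² = 2 × 152.08 = 304.2.
Round up to the next whole participant.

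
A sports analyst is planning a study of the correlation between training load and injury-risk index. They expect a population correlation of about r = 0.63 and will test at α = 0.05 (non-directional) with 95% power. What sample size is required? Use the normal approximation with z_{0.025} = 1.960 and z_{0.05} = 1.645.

n = 27

Fisher's z: C = ½·ln((1+r)/(1−r)) = ½·ln(4.4054) = 0.7414.
n = ((z_{α/2} + z_β)/C)² + 3.
(1.960 + 1.645) / 0.7414 = 3.605 / 0.7414 = 4.862.
n = 4.862² + 3 = 23.64 + 3 = 26.6.
Round up.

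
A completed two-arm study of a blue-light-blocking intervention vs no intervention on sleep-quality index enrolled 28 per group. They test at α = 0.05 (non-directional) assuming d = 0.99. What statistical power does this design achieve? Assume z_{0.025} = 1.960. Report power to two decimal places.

For two equal groups, power = Φ(d·√(n/2) − z_{α/2}).
d·√(n/2) = 0.99 × √(28/2) = 0.99 × 3.742 = 3.704.
z_β = 3.704 − 1.960 = 1.744.
Power = Φ(1.744) = 0.959.

power ≈ 0.96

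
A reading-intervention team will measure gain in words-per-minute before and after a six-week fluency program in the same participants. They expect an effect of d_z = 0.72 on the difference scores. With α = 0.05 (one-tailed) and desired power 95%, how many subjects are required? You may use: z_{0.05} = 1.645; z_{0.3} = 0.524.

n = 21 pairs

For a paired (one-sample on differences) test: n = ((z_{α} + z_β) / d)².
z_{α} + z_β = 1.645 + 1.645 = 3.290.
n = (3.290 / 0.72)² = 4.569² = 20.88.
Round up.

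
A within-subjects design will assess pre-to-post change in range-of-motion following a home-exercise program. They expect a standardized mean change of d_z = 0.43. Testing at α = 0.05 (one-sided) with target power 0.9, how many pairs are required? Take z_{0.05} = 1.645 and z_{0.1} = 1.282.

n = 47 pairs

For a paired (one-sample on differences) test: n = ((z_{α} + z_β) / d)².
z_{α} + z_β = 1.645 + 1.282 = 2.927.
n = (2.927 / 0.43)² = 6.807² = 46.33.
Round up.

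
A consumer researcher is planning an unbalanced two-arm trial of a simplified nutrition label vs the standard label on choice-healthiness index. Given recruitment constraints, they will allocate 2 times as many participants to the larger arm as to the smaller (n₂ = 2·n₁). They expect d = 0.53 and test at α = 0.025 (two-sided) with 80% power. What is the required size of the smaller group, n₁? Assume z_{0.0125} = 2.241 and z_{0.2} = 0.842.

With allocation ratio k = n₂/n₁ = 2, Var(x̄₁−x̄₂) = σ²(1/n₁ + 1/(k·n₁)) = σ²·(k+1)/(k·n₁).
So n₁ = (1 + 1/k)·((z_{α/2} + z_β)/d)² = 1.500 × (3.083/0.53)².
n₁ = 1.500 × 33.84 = 50.8.
Round up: n₁ = 51, giving n₂ = 2 × 51 = 102.

n₁ = 51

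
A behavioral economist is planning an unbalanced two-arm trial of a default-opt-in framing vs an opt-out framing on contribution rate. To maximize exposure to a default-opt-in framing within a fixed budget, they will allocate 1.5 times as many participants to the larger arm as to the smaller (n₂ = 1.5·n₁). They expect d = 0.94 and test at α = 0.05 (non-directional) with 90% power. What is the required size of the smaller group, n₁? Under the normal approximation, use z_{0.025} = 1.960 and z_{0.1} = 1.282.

n₁ = 20

With allocation ratio k = n₂/n₁ = 1.5, Var(x̄₁−x̄₂) = σ²(1/n₁ + 1/(k·n₁)) = σ²·(k+1)/(k·n₁).
So n₁ = (1 + 1/k)·((z_{α/2} + z_β)/d)² = 1.667 × (3.242/0.94)².
n₁ = 1.667 × 11.90 = 19.8.
Round up: n₁ = 20, giving n₂ = 1.5 × 20 = 30.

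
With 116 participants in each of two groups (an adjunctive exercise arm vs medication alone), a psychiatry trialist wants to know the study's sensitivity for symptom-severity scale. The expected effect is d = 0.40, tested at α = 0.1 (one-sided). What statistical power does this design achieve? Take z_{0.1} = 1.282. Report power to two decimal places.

power ≈ 0.96

For two equal groups, power = Φ(d·√(n/2) − z_{α}).
d·√(n/2) = 0.40 × √(116/2) = 0.40 × 7.616 = 3.046.
z_β = 3.046 − 1.282 = 1.764.
Power = Φ(1.764) = 0.961.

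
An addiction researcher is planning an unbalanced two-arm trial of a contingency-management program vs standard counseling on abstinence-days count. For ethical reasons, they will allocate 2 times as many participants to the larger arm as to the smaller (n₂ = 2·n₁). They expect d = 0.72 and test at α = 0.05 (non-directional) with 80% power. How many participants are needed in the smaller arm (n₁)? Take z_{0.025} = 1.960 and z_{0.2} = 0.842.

With allocation ratio k = n₂/n₁ = 2, Var(x̄₁−x̄₂) = σ²(1/n₁ + 1/(k·n₁)) = σ²·(k+1)/(k·n₁).
So n₁ = (1 + 1/k)·((z_{α/2} + z_β)/d)² = 1.500 × (2.802/0.72)².
n₁ = 1.500 × 15.15 = 22.7.
Round up: n₁ = 23, giving n₂ = 2 × 23 = 46.

n₁ = 23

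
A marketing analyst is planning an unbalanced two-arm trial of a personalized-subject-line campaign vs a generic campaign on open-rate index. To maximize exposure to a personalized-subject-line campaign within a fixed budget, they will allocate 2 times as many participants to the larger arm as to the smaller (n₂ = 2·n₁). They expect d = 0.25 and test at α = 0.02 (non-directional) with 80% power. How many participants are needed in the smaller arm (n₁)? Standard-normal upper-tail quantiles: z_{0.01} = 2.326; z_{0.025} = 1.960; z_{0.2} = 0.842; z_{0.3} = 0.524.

With allocation ratio k = n₂/n₁ = 2, Var(x̄₁−x̄₂) = σ²(1/n₁ + 1/(k·n₁)) = σ²·(k+1)/(k·n₁).
So n₁ = (1 + 1/k)·((z_{α/2} + z_β)/d)² = 1.500 × (3.168/0.25)².
n₁ = 1.500 × 160.58 = 240.9.
Round up: n₁ = 241, giving n₂ = 2 × 241 = 482.

n₁ = 241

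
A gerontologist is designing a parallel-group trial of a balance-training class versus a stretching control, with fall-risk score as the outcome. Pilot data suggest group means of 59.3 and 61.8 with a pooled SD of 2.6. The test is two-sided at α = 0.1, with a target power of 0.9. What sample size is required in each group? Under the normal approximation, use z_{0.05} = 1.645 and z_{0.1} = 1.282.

Cohen's d = |M₁ − M₂| / SD_pooled = |59.3 − 61.8| / 2.6 = 2.5 / 2.6 = 0.962.
For two independent groups with equal n: n = 2·((z_{α/2} + z_β) / d)².
z_{α/2} + z_β = 1.645 + 1.282 = 2.927.
n = 2 × (2.927 / 0.962)² = 2 × 3.043² = 2 × 9.26 = 18.5.
Round up to the next whole participant.

n = 19 per group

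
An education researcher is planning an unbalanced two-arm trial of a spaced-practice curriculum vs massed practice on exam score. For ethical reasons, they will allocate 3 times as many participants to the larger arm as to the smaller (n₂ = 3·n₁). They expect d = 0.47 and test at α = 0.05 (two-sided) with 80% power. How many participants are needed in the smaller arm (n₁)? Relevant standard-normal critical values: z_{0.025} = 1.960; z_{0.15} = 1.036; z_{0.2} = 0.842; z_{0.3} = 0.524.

With allocation ratio k = n₂/n₁ = 3, Var(x̄₁−x̄₂) = σ²(1/n₁ + 1/(k·n₁)) = σ²·(k+1)/(k·n₁).
So n₁ = (1 + 1/k)·((z_{α/2} + z_β)/d)² = 1.333 × (2.802/0.47)².
n₁ = 1.333 × 35.54 = 47.4.
Round up: n₁ = 48, giving n₂ = 3 × 48 = 144.

n₁ = 48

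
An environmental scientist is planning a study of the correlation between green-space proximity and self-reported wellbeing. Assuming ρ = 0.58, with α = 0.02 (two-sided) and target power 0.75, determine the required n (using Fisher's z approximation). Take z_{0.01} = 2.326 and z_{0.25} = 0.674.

Fisher's z: C = ½·ln((1+r)/(1−r)) = ½·ln(3.7619) = 0.6625.
n = ((z_{α/2} + z_β)/C)² + 3.
(2.326 + 0.674) / 0.6625 = 3.000 / 0.6625 = 4.528.
n = 4.528² + 3 = 20.51 + 3 = 23.5.
Round up.

n = 24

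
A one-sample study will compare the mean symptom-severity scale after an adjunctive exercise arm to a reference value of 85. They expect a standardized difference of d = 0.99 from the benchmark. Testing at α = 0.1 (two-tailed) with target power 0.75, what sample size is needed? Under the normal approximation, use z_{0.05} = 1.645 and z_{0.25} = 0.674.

For a one-sample test: n = ((z_{α/2} + z_β) / d)².
z_{α/2} + z_β = 1.645 + 0.674 = 2.319.
n = (2.319 / 0.99)² = 2.342² = 5.49.
Round up.

n = 6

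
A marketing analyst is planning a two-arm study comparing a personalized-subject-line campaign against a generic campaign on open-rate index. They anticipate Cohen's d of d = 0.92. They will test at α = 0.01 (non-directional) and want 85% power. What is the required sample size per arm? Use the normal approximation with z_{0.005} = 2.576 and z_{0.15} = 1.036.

n = 31 per group

For two independent groups with equal n: n = 2·((z_{α/2} + z_β) / d)².
z_{α/2} + z_β = 2.576 + 1.036 = 3.612.
n = 2 × (3.612 / 0.92)² = 2 × 3.926² = 2 × 15.41 = 30.8.
Round up to the next whole participant.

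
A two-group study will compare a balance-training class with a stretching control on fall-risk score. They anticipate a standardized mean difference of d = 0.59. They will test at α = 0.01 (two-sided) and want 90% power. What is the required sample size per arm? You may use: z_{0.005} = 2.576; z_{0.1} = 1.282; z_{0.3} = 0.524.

For two independent groups with equal n: n = 2·((z_{α/2} + z_β) / d)².
z_{α/2} + z_β = 2.576 + 1.282 = 3.858.
n = 2 × (3.858 / 0.59)² = 2 × 6.539² = 2 × 42.76 = 85.5.
Round up to the next whole participant.

n = 86 per group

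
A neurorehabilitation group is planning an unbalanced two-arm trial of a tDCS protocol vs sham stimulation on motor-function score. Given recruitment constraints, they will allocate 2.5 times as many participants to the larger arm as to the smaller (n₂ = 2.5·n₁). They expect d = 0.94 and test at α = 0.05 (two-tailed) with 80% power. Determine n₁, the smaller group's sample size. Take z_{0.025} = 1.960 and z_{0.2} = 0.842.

n₁ = 13

With allocation ratio k = n₂/n₁ = 2.5, Var(x̄₁−x̄₂) = σ²(1/n₁ + 1/(k·n₁)) = σ²·(k+1)/(k·n₁).
So n₁ = (1 + 1/k)·((z_{α/2} + z_β)/d)² = 1.400 × (2.802/0.94)².
n₁ = 1.400 × 8.89 = 12.4.
Round up: n₁ = 13, giving n₂ = ⌈2.5 × 13⌉ = ⌈32.5⌉ = 33.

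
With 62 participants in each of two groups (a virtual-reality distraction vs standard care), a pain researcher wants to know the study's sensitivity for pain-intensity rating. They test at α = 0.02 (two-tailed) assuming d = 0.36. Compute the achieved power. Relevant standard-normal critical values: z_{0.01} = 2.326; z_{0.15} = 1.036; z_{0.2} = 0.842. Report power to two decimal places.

For two equal groups, power = Φ(d·√(n/2) − z_{α/2}).
d·√(n/2) = 0.36 × √(62/2) = 0.36 × 5.568 = 2.004.
z_β = 2.004 − 2.326 = -0.322.
Power = Φ(-0.322) = 0.374.

power ≈ 0.37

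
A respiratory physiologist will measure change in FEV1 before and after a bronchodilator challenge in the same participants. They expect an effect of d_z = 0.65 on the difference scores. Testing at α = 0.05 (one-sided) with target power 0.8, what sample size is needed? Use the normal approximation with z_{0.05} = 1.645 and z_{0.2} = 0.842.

For a paired (one-sample on differences) test: n = ((z_{α} + z_β) / d)².
z_{α} + z_β = 1.645 + 0.842 = 2.487.
n = (2.487 / 0.65)² = 3.826² = 14.64.
Round up.

n = 15 pairs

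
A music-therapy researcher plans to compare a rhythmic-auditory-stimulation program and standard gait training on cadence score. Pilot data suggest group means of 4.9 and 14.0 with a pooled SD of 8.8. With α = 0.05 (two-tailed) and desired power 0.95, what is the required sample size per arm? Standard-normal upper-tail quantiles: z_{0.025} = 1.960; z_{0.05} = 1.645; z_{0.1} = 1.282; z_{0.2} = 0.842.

n = 25 per group

Cohen's d = |M₁ − M₂| / SD_pooled = |4.9 − 14.0| / 8.8 = 9.1 / 8.8 = 1.034.
For two independent groups with equal n: n = 2·((z_{α/2} + z_β) / d)².
z_{α/2} + z_β = 1.960 + 1.645 = 3.605.
n = 2 × (3.605 / 1.034)² = 2 × 3.486² = 2 × 12.16 = 24.3.
Round up to the next whole participant.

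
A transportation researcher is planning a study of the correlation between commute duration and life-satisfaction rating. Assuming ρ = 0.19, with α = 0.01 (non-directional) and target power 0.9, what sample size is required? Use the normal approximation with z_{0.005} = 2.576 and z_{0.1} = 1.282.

n = 406

Fisher's z: C = ½·ln((1+r)/(1−r)) = ½·ln(1.4691) = 0.1923.
n = ((z_{α/2} + z_β)/C)² + 3.
(2.576 + 1.282) / 0.1923 = 3.858 / 0.1923 = 20.062.
n = 20.062² + 3 = 402.50 + 3 = 405.5.
Round up.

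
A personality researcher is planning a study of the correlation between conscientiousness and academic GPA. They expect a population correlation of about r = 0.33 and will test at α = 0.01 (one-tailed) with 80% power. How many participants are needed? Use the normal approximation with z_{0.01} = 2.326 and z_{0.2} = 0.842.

Fisher's z: C = ½·ln((1+r)/(1−r)) = ½·ln(1.9851) = 0.3428.
n = ((z_{α} + z_β)/C)² + 3.
(2.326 + 0.842) / 0.3428 = 3.168 / 0.3428 = 9.242.
n = 9.242² + 3 = 85.41 + 3 = 88.4.
Round up.

n = 89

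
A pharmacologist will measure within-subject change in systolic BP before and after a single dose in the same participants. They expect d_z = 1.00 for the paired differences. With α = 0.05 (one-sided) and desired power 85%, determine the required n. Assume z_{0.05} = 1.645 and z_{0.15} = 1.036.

For a paired (one-sample on differences) test: n = ((z_{α} + z_β) / d)².
z_{α} + z_β = 1.645 + 1.036 = 2.681.
n = (2.681 / 1.00)² = 2.681² = 7.19.
Round up.

n = 8 pairs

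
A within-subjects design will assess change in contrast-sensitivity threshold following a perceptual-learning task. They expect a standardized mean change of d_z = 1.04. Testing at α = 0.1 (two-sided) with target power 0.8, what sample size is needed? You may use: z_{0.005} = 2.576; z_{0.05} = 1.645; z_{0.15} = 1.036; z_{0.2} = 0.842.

n = 6 pairs

For a paired (one-sample on differences) test: n = ((z_{α/2} + z_β) / d)².
z_{α/2} + z_β = 1.645 + 0.842 = 2.487.
n = (2.487 / 1.04)² = 2.391² = 5.72.
Round up.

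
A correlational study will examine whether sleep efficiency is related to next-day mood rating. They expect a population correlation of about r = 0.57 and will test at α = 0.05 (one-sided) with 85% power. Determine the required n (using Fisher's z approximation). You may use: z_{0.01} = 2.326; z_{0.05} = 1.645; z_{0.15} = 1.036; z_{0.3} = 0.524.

n = 21

Fisher's z: C = ½·ln((1+r)/(1−r)) = ½·ln(3.6512) = 0.6475.
n = ((z_{α} + z_β)/C)² + 3.
(1.645 + 1.036) / 0.6475 = 2.681 / 0.6475 = 4.141.
n = 4.141² + 3 = 17.14 + 3 = 20.1.
Round up.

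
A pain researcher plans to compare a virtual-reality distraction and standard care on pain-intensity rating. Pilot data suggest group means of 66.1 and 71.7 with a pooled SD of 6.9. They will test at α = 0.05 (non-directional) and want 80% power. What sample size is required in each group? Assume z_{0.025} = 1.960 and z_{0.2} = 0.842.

Cohen's d = |M₁ − M₂| / SD_pooled = |66.1 − 71.7| / 6.9 = 5.6 / 6.9 = 0.812.
For two independent groups with equal n: n = 2·((z_{α/2} + z_β) / d)².
z_{α/2} + z_β = 1.960 + 0.842 = 2.802.
n = 2 × (2.802 / 0.812)² = 2 × 3.451² = 2 × 11.91 = 23.8.
Round up to the next whole participant.

n = 24 per group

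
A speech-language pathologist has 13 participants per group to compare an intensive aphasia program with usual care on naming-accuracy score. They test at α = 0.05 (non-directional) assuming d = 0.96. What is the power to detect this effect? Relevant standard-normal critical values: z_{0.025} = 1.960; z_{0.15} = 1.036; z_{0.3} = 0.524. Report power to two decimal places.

For two equal groups, power = Φ(d·√(n/2) − z_{α/2}).
d·√(n/2) = 0.96 × √(13/2) = 0.96 × 2.550 = 2.448.
z_β = 2.448 − 1.960 = 0.488.
Power = Φ(0.488) = 0.687.

power ≈ 0.69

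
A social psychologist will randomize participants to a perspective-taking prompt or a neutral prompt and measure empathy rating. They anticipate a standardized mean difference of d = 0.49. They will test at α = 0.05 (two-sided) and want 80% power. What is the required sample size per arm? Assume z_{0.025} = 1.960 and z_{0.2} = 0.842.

n = 66 per group

For two independent groups with equal n: n = 2·((z_{α/2} + z_β) / d)².
z_{α/2} + z_β = 1.960 + 0.842 = 2.802.
n = 2 × (2.802 / 0.49)² = 2 × 5.718² = 2 × 32.70 = 65.4.
Round up to the next whole participant.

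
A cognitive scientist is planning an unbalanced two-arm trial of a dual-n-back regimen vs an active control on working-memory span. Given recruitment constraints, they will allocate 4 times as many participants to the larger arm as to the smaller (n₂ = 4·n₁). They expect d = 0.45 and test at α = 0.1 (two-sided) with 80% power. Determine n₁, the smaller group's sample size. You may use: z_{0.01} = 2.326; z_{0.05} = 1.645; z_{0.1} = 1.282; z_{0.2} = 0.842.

n₁ = 39

With allocation ratio k = n₂/n₁ = 4, Var(x̄₁−x̄₂) = σ²(1/n₁ + 1/(k·n₁)) = σ²·(k+1)/(k·n₁).
So n₁ = (1 + 1/k)·((z_{α/2} + z_β)/d)² = 1.250 × (2.487/0.45)².
n₁ = 1.250 × 30.54 = 38.2.
Round up: n₁ = 39, giving n₂ = 4 × 39 = 156.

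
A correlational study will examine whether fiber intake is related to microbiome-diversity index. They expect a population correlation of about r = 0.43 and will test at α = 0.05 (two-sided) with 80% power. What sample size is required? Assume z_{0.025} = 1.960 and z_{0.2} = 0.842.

Fisher's z: C = ½·ln((1+r)/(1−r)) = ½·ln(2.5088) = 0.4599.
n = ((z_{α/2} + z_β)/C)² + 3.
(1.960 + 0.842) / 0.4599 = 2.802 / 0.4599 = 6.093.
n = 6.093² + 3 = 37.12 + 3 = 40.1.
Round up.

n = 41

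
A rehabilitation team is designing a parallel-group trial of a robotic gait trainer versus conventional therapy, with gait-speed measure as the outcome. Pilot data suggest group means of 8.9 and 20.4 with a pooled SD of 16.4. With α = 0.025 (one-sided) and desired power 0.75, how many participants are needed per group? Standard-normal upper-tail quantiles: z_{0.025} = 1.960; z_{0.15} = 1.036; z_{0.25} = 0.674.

Cohen's d = |M₁ − M₂| / SD_pooled = |8.9 − 20.4| / 16.4 = 11.5 / 16.4 = 0.701.
For two independent groups with equal n: n = 2·((z_{α} + z_β) / d)².
z_{α} + z_β = 1.960 + 0.674 = 2.634.
n = 2 × (2.634 / 0.701)² = 2 × 3.757² = 2 × 14.12 = 28.2.
Round up to the next whole participant.

n = 29 per group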